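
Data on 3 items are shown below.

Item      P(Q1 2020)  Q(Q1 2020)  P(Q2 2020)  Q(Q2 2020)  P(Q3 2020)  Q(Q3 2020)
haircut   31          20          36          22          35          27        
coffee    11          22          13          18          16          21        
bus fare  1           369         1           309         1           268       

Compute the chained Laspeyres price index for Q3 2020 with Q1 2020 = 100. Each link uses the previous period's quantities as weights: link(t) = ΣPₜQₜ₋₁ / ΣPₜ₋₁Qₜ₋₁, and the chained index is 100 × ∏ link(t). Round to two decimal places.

114.38

Link Q1 2020→Q2 2020:
ΣP(Q2 2020)Q(Q1 2020) = 36×20 + 13×22 + 1×369 = 720 + 286 + 369 = 1375
ΣP(Q1 2020)Q(Q1 2020) = 31×20 + 11×22 + 1×369 = 620 + 242 + 369 = 1231
link = 1375/1231 = 1.116978
Link Q2 2020→Q3 2020:
ΣP(Q3 2020)Q(Q2 2020) = 35×22 + 16×18 + 1×309 = 770 + 288 + 309 = 1367
ΣP(Q2 2020)Q(Q2 2020) = 36×22 + 13×18 + 1×309 = 792 + 234 + 309 = 1335
link = 1367/1335 = 1.023970
Chained index = 100 × 1.116978 × 1.023970 = 114.3752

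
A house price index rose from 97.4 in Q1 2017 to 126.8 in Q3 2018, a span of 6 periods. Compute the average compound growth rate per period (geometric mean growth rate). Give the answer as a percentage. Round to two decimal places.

4.49%

Growth factor = (126.8/97.4)^(1/6) = (1.301848)^(1/6) = 1.044945
Growth rate = 1.044945 − 1 = 0.044945 = 4.4945%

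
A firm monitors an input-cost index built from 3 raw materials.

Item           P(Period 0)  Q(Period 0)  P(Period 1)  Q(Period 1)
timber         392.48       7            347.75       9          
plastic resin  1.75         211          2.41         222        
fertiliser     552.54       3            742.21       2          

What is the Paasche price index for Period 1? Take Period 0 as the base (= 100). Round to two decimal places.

Paasche price index uses current-period quantities as weights.
ΣP(Period 1)·Q(Period 1) = 347.75×9 + 2.41×222 + 742.21×2 = 3129.75 + 535.02 + 1484.42 = 5149.19
ΣP(Period 0)·Q(Period 1) = 392.48×9 + 1.75×222 + 552.54×2 = 3532.32 + 388.5 + 1105.08 = 5025.9
Index = 5149.19 / 5025.9 × 100 = 102.4531

102.45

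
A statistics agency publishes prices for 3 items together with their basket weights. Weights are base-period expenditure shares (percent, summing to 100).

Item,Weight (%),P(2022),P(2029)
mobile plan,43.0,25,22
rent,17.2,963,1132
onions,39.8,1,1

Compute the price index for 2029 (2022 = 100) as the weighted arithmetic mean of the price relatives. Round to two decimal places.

mobile plan: 43.0 × (22/25) = 43.0 × 0.880000 = 37.8400
rent: 17.2 × (1132/963) = 17.2 × 1.175493 = 20.2185
onions: 39.8 × (1/1) = 39.8 × 1.000000 = 39.8000
Index = Σ wᵢ·(p₁ᵢ/p₀ᵢ) = 37.8400 + 20.2185 + 39.8000 = 97.8585

97.86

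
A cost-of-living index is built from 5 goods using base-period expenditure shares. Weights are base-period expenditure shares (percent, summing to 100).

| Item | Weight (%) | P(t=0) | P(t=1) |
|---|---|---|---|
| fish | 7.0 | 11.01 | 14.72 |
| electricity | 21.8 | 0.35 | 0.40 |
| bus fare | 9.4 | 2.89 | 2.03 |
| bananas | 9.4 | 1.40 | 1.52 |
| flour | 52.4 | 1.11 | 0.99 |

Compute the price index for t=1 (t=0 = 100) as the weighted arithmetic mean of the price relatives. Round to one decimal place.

97.8

fish: 7.0 × (14.72/11.01) = 7.0 × 1.336966 = 9.3588
electricity: 21.8 × (0.40/0.35) = 21.8 × 1.142857 = 24.9143
bus fare: 9.4 × (2.03/2.89) = 9.4 × 0.702422 = 6.6028
bananas: 9.4 × (1.52/1.40) = 9.4 × 1.085714 = 10.2057
flour: 52.4 × (0.99/1.11) = 52.4 × 0.891892 = 46.7351
Index = Σ wᵢ·(p₁ᵢ/p₀ᵢ) = 9.3588 + 24.9143 + 6.6028 + 10.2057 + 46.7351 = 97.8167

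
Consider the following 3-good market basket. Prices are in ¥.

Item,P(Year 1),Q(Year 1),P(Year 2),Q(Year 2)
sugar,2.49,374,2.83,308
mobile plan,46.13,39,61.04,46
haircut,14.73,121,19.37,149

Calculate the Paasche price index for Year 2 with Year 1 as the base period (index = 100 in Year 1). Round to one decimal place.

Paasche price index uses current-period quantities as weights.
ΣP(Year 2)·Q(Year 2) = 2.83×308 + 61.04×46 + 19.37×149 = 871.64 + 2807.84 + 2886.13 = 6565.61
ΣP(Year 1)·Q(Year 2) = 2.49×308 + 46.13×46 + 14.73×149 = 766.92 + 2121.98 + 2194.77 = 5083.67
Index = 6565.61 / 5083.67 × 100 = 129.1510

129.2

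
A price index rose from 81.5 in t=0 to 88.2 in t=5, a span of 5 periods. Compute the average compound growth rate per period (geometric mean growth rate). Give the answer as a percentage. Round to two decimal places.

Growth factor = (88.2/81.5)^(1/5) = (1.082209)^(1/5) = 1.015926
Growth rate = 1.015926 − 1 = 0.015926 = 1.5926%

1.59%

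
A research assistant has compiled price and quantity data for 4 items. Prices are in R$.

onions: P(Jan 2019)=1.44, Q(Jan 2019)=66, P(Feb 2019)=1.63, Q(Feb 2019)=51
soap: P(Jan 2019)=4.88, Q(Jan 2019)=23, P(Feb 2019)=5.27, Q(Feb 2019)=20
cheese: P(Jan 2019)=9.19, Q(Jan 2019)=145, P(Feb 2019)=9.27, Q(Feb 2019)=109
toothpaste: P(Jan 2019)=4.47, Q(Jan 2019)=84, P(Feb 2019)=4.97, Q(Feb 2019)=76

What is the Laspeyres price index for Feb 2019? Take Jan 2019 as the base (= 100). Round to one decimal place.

103.9

Laspeyres price index uses base-period quantities as weights.
ΣP(Feb 2019)·Q(Jan 2019) = 1.63×66 + 5.27×23 + 9.27×145 + 4.97×84 = 107.58 + 121.21 + 1344.15 + 417.48 = 1990.42
ΣP(Jan 2019)·Q(Jan 2019) = 1.44×66 + 4.88×23 + 9.19×145 + 4.47×84 = 95.04 + 112.24 + 1332.55 + 375.48 = 1915.31
Index = 1990.42 / 1915.31 × 100 = 103.9216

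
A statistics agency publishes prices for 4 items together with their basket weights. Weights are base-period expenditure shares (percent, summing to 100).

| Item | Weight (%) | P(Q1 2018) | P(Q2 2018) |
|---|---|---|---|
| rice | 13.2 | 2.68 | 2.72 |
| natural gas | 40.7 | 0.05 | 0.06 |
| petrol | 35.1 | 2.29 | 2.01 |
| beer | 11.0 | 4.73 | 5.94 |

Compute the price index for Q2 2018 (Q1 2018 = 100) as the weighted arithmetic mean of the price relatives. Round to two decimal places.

rice: 13.2 × (2.72/2.68) = 13.2 × 1.014925 = 13.3970
natural gas: 40.7 × (0.06/0.05) = 40.7 × 1.200000 = 48.8400
petrol: 35.1 × (2.01/2.29) = 35.1 × 0.877729 = 30.8083
beer: 11.0 × (5.94/4.73) = 11.0 × 1.255814 = 13.8140
Index = Σ wᵢ·(p₁ᵢ/p₀ᵢ) = 13.3970 + 48.8400 + 30.8083 + 13.8140 = 106.8593

106.86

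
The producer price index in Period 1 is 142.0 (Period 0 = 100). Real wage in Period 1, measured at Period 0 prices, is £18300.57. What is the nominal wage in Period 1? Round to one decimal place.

Nominal = Real × (Index/100) = 18300.57 × (142.0/100)
        = 18300.57 × 1.420 = 25986.8094

25986.8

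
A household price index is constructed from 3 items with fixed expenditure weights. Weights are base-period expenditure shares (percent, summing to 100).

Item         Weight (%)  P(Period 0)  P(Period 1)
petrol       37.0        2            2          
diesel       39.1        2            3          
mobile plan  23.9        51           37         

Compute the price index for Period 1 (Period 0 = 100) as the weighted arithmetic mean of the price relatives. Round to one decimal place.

113.0

petrol: 37.0 × (2/2) = 37.0 × 1.000000 = 37.0000
diesel: 39.1 × (3/2) = 39.1 × 1.500000 = 58.6500
mobile plan: 23.9 × (37/51) = 23.9 × 0.725490 = 17.3392
Index = Σ wᵢ·(p₁ᵢ/p₀ᵢ) = 37.0000 + 58.6500 + 17.3392 = 112.9892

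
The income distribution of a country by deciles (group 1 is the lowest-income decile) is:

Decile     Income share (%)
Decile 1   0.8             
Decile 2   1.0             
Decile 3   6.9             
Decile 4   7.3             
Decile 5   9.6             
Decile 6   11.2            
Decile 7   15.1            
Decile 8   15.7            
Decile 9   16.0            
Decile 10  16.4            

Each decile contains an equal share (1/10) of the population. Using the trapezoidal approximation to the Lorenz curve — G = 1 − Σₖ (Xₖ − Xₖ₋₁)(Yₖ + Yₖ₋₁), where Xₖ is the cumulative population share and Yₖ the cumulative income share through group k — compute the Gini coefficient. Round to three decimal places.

Cumulative income shares Yₖ: 0.0080, 0.0180, 0.0870, 0.1600, 0.2560, 0.3680, 0.5190, 0.6760, 0.8360, 1.0000
Σ (Xₖ−Xₖ₋₁)(Yₖ+Yₖ₋₁) = (1/10)(0.0080+0.0000) + (1/10)(0.0180+0.0080) + (1/10)(0.0870+0.0180) + (1/10)(0.1600+0.0870) + (1/10)(0.2560+0.1600) + (1/10)(0.3680+0.2560) + (1/10)(0.5190+0.3680) + (1/10)(0.6760+0.5190) + (1/10)(0.8360+0.6760) + (1/10)(1.0000+0.8360)
  = 0.0008 + 0.0026 + 0.0105 + 0.0247 + 0.0416 + 0.0624 + 0.0887 + 0.1195 + 0.1512 + 0.1836 = 0.6856
G = 1 − 0.6856 = 0.3144

0.314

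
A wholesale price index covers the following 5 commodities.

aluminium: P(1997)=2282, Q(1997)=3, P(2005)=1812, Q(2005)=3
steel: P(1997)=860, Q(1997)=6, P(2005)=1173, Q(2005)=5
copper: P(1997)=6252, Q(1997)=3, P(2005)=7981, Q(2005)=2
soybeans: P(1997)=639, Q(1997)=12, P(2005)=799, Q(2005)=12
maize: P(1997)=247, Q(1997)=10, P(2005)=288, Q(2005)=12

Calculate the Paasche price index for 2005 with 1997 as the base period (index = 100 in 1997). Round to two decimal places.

Paasche price index uses current-period quantities as weights.
ΣP(2005)·Q(2005) = 1812×3 + 1173×5 + 7981×2 + 799×12 + 288×12 = 5436 + 5865 + 15962 + 9588 + 3456 = 40307
ΣP(1997)·Q(2005) = 2282×3 + 860×5 + 6252×2 + 639×12 + 247×12 = 6846 + 4300 + 12504 + 7668 + 2964 = 34282
Index = 40307 / 34282 × 100 = 117.5748

117.57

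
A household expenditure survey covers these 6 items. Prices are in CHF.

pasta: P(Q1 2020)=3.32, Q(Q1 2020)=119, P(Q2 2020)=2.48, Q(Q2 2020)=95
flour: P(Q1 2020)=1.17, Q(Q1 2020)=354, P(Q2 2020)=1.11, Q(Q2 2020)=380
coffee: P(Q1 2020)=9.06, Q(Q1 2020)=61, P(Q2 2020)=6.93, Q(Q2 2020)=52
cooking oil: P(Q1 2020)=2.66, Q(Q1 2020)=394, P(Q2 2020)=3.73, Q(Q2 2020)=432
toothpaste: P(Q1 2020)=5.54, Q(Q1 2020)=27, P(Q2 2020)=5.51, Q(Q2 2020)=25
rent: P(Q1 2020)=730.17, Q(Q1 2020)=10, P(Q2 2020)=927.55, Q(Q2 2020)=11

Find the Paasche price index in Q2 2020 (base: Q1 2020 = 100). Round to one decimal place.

Paasche price index uses current-period quantities as weights.
ΣP(Q2 2020)·Q(Q2 2020) = 2.48×95 + 1.11×380 + 6.93×52 + 3.73×432 + 5.51×25 + 927.55×11 = 235.6 + 421.8 + 360.36 + 1611.36 + 137.75 + 10203.05 = 12969.92
ΣP(Q1 2020)·Q(Q2 2020) = 3.32×95 + 1.17×380 + 9.06×52 + 2.66×432 + 5.54×25 + 730.17×11 = 315.4 + 444.6 + 471.12 + 1149.12 + 138.5 + 8031.87 = 10550.61
Index = 12969.92 / 10550.61 × 100 = 122.9305

122.9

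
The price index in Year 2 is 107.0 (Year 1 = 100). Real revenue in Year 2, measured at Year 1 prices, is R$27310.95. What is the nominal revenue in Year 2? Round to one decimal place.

29222.7

Nominal = Real × (Index/100) = 27310.95 × (107.0/100)
        = 27310.95 × 1.070 = 29222.7165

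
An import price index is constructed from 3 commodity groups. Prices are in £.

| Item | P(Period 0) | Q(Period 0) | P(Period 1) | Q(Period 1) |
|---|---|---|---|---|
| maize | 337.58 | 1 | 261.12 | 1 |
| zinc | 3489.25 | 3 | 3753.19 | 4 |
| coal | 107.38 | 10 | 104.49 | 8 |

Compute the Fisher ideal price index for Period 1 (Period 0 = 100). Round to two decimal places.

Laspeyres component (base-period weights):
ΣP(Period 1)Q(Period 0) = 261.12×1 + 3753.19×3 + 104.49×10 = 261.12 + 11259.57 + 1044.9 = 12565.59
ΣP(Period 0)Q(Period 0) = 337.58×1 + 3489.25×3 + 107.38×10 = 337.58 + 10467.75 + 1073.8 = 11879.13
L = 12565.59 / 11879.13 × 100 = 105.7787
Paasche component (current-period weights):
ΣP(Period 1)Q(Period 1) = 261.12×1 + 3753.19×4 + 104.49×8 = 261.12 + 15012.76 + 835.92 = 16109.8
ΣP(Period 0)Q(Period 1) = 337.58×1 + 3489.25×4 + 107.38×8 = 337.58 + 13957 + 859.04 = 15153.62
P = 16109.8 / 15153.62 × 100 = 106.3099
Fisher = √(L × P) = √(105.7787 × 106.3099) = 106.0440

106.04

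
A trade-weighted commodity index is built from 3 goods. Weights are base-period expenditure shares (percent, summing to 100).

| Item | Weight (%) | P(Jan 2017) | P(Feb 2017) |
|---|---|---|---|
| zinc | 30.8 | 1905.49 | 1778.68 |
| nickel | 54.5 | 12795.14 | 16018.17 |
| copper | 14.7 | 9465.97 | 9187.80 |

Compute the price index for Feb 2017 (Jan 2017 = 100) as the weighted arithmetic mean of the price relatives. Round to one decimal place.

111.2

zinc: 30.8 × (1778.68/1905.49) = 30.8 × 0.933450 = 28.7503
nickel: 54.5 × (16018.17/12795.14) = 54.5 × 1.251895 = 68.2283
copper: 14.7 × (9187.80/9465.97) = 14.7 × 0.970614 = 14.2680
Index = Σ wᵢ·(p₁ᵢ/p₀ᵢ) = 28.7503 + 68.2283 + 14.2680 = 111.2466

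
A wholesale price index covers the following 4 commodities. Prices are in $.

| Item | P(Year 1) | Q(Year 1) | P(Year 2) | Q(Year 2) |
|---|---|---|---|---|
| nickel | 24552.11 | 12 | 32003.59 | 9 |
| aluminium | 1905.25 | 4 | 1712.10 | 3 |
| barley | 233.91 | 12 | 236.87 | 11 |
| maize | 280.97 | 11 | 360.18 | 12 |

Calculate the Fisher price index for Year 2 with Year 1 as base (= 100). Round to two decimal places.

Laspeyres component (base-period weights):
ΣP(Year 2)Q(Year 1) = 32003.59×12 + 1712.10×4 + 236.87×12 + 360.18×11 = 384043.08 + 6848.4 + 2842.44 + 3961.98 = 397695.9
ΣP(Year 1)Q(Year 1) = 24552.11×12 + 1905.25×4 + 233.91×12 + 280.97×11 = 294625.32 + 7621 + 2806.92 + 3090.67 = 308143.91
L = 397695.9 / 308143.91 × 100 = 129.0617
Paasche component (current-period weights):
ΣP(Year 2)Q(Year 2) = 32003.59×9 + 1712.10×3 + 236.87×11 + 360.18×12 = 288032.31 + 5136.3 + 2605.57 + 4322.16 = 300096.34
ΣP(Year 1)Q(Year 2) = 24552.11×9 + 1905.25×3 + 233.91×11 + 280.97×12 = 220968.99 + 5715.75 + 2573.01 + 3371.64 = 232629.39
P = 300096.34 / 232629.39 × 100 = 129.0019
Fisher = √(L × P) = √(129.0617 × 129.0019) = 129.0318

129.03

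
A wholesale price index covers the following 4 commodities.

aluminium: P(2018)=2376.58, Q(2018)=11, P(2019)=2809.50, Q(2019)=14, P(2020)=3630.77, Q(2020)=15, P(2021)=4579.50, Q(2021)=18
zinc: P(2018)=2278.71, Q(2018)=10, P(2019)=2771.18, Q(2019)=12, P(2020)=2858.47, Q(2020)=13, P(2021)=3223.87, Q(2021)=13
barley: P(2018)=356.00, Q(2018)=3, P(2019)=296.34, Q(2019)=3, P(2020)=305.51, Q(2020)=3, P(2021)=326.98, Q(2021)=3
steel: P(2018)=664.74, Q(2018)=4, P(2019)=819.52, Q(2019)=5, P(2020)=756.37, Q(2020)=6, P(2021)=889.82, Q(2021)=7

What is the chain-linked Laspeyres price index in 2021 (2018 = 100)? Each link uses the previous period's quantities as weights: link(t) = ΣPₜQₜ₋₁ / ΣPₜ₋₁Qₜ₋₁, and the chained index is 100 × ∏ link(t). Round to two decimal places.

Link 2018→2019:
ΣP(2019)Q(2018) = 2809.50×11 + 2771.18×10 + 296.34×3 + 819.52×4 = 30904.5 + 27711.8 + 889.02 + 3278.08 = 62783.4
ΣP(2018)Q(2018) = 2376.58×11 + 2278.71×10 + 356.00×3 + 664.74×4 = 26142.38 + 22787.1 + 1068 + 2658.96 = 52656.44
link = 62783.4/52656.44 = 1.192321
Link 2019→2020:
ΣP(2020)Q(2019) = 3630.77×14 + 2858.47×12 + 305.51×3 + 756.37×5 = 50830.78 + 34301.64 + 916.53 + 3781.85 = 89830.8
ΣP(2019)Q(2019) = 2809.50×14 + 2771.18×12 + 296.34×3 + 819.52×5 = 39333 + 33254.16 + 889.02 + 4097.6 = 77573.78
link = 89830.8/77573.78 = 1.158005
Link 2020→2021:
ΣP(2021)Q(2020) = 4579.50×15 + 3223.87×13 + 326.98×3 + 889.82×6 = 68692.5 + 41910.31 + 980.94 + 5338.92 = 116922.67
ΣP(2020)Q(2020) = 3630.77×15 + 2858.47×13 + 305.51×3 + 756.37×6 = 54461.55 + 37160.11 + 916.53 + 4538.22 = 97076.41
link = 116922.67/97076.41 = 1.204440
Chained index = 100 × 1.192321 × 1.158005 × 1.204440 = 166.2986

166.30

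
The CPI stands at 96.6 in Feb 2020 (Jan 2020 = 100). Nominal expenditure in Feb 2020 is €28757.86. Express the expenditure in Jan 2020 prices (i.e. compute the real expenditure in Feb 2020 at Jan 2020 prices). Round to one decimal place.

29770.0

Real = Nominal ÷ (Index/100) = 28757.86 ÷ (96.6/100)
     = 28757.86 ÷ 0.966 = 29770.0414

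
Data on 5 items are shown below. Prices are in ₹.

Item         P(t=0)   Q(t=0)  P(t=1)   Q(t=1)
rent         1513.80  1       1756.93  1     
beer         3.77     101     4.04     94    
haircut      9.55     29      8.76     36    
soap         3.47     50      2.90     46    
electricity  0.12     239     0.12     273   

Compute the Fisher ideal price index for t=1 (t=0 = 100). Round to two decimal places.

Laspeyres component (base-period weights):
ΣP(t=1)Q(t=0) = 1756.93×1 + 4.04×101 + 8.76×29 + 2.90×50 + 0.12×239 = 1756.93 + 408.04 + 254.04 + 145 + 28.68 = 2592.69
ΣP(t=0)Q(t=0) = 1513.80×1 + 3.77×101 + 9.55×29 + 3.47×50 + 0.12×239 = 1513.8 + 380.77 + 276.95 + 173.5 + 28.68 = 2373.7
L = 2592.69 / 2373.7 × 100 = 109.2257
Paasche component (current-period weights):
ΣP(t=1)Q(t=1) = 1756.93×1 + 4.04×94 + 8.76×36 + 2.90×46 + 0.12×273 = 1756.93 + 379.76 + 315.36 + 133.4 + 32.76 = 2618.21
ΣP(t=0)Q(t=1) = 1513.80×1 + 3.77×94 + 9.55×36 + 3.47×46 + 0.12×273 = 1513.8 + 354.38 + 343.8 + 159.62 + 32.76 = 2404.36
P = 2618.21 / 2404.36 × 100 = 108.8943
Fisher = √(L × P) = √(109.2257 × 108.8943) = 109.0598

109.06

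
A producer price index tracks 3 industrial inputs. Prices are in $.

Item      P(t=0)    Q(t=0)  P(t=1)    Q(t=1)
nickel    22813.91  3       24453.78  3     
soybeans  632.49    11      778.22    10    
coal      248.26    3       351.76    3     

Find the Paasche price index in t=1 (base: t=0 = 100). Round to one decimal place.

108.9

Paasche price index uses current-period quantities as weights.
ΣP(t=1)·Q(t=1) = 24453.78×3 + 778.22×10 + 351.76×3 = 73361.34 + 7782.2 + 1055.28 = 82198.82
ΣP(t=0)·Q(t=1) = 22813.91×3 + 632.49×10 + 248.26×3 = 68441.73 + 6324.9 + 744.78 = 75511.41
Index = 82198.82 / 75511.41 × 100 = 108.8562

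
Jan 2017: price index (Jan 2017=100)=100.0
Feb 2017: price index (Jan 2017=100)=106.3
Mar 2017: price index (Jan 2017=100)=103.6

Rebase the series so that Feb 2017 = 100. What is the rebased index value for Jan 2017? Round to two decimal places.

94.07

Rebased(Jan 2017) = 100.0 / 106.3 × 100 = 94.0734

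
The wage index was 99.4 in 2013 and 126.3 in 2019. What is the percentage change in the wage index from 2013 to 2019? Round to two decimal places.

27.06%

Change = (126.3 − 99.4) / 99.4 × 100
       = 26.9 / 99.4 × 100 = 27.0624%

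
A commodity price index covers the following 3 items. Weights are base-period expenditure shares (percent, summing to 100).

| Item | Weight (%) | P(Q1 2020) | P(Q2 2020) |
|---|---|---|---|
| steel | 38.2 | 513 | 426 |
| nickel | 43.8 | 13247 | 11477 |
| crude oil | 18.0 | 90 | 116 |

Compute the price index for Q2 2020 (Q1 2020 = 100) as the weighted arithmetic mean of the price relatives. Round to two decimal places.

steel: 38.2 × (426/513) = 38.2 × 0.830409 = 31.7216
nickel: 43.8 × (11477/13247) = 43.8 × 0.866385 = 37.9477
crude oil: 18.0 × (116/90) = 18.0 × 1.288889 = 23.2000
Index = Σ wᵢ·(p₁ᵢ/p₀ᵢ) = 31.7216 + 37.9477 + 23.2000 = 92.8693

92.87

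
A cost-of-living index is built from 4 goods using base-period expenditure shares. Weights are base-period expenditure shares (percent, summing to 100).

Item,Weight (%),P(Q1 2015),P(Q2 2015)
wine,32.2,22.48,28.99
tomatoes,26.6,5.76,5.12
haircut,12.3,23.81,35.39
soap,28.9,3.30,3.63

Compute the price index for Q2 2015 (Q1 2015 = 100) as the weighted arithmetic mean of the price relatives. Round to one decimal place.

115.2

wine: 32.2 × (28.99/22.48) = 32.2 × 1.289591 = 41.5248
tomatoes: 26.6 × (5.12/5.76) = 26.6 × 0.888889 = 23.6444
haircut: 12.3 × (35.39/23.81) = 12.3 × 1.486350 = 18.2821
soap: 28.9 × (3.63/3.30) = 28.9 × 1.100000 = 31.7900
Index = Σ wᵢ·(p₁ᵢ/p₀ᵢ) = 41.5248 + 23.6444 + 18.2821 + 31.7900 = 115.2414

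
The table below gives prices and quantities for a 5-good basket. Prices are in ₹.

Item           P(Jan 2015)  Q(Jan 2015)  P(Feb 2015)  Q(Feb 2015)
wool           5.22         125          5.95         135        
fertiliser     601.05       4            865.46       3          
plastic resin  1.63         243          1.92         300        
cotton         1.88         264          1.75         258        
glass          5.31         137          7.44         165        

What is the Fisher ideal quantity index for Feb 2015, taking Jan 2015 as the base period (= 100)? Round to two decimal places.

92.54

Laspeyres component (base-period weights):
ΣP(Jan 2015)Q(Feb 2015) = 5.22×135 + 601.05×3 + 1.63×300 + 1.88×258 + 5.31×165 = 704.7 + 1803.15 + 489 + 485.04 + 876.15 = 4358.04
ΣP(Jan 2015)Q(Jan 2015) = 5.22×125 + 601.05×4 + 1.63×243 + 1.88×264 + 5.31×137 = 652.5 + 2404.2 + 396.09 + 496.32 + 727.47 = 4676.58
L = 4358.04 / 4676.58 × 100 = 93.1886
Paasche component (current-period weights):
ΣP(Feb 2015)Q(Feb 2015) = 5.95×135 + 865.46×3 + 1.92×300 + 1.75×258 + 7.44×165 = 803.25 + 2596.38 + 576 + 451.5 + 1227.6 = 5654.73
ΣP(Feb 2015)Q(Jan 2015) = 5.95×125 + 865.46×4 + 1.92×243 + 1.75×264 + 7.44×137 = 743.75 + 3461.84 + 466.56 + 462 + 1019.28 = 6153.43
P = 5654.73 / 6153.43 × 100 = 91.8956
Fisher = √(L × P) = √(93.1886 × 91.8956) = 92.5398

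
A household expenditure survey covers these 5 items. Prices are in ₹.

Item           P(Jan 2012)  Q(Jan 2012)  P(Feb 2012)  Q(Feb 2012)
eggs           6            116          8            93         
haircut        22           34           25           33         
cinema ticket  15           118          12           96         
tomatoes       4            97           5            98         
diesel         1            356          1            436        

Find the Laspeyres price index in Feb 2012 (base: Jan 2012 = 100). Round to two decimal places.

101.95

Laspeyres price index uses base-period quantities as weights.
ΣP(Feb 2012)·Q(Jan 2012) = 8×116 + 25×34 + 12×118 + 5×97 + 1×356 = 928 + 850 + 1416 + 485 + 356 = 4035
ΣP(Jan 2012)·Q(Jan 2012) = 6×116 + 22×34 + 15×118 + 4×97 + 1×356 = 696 + 748 + 1770 + 388 + 356 = 3958
Index = 4035 / 3958 × 100 = 101.9454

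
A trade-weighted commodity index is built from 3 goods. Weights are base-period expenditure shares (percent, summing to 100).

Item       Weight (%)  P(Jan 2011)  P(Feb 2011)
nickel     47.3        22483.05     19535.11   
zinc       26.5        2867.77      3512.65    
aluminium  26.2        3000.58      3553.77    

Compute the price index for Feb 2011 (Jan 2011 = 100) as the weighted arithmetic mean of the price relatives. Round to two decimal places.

104.59

nickel: 47.3 × (19535.11/22483.05) = 47.3 × 0.868882 = 41.0981
zinc: 26.5 × (3512.65/2867.77) = 26.5 × 1.224872 = 32.4591
aluminium: 26.2 × (3553.77/3000.58) = 26.2 × 1.184361 = 31.0303
Index = Σ wᵢ·(p₁ᵢ/p₀ᵢ) = 41.0981 + 32.4591 + 31.0303 = 104.5875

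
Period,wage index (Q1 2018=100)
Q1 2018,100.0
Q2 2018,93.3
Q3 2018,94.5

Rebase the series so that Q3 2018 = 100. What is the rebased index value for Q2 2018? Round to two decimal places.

Rebased(Q2 2018) = 93.3 / 94.5 × 100 = 98.7302

98.73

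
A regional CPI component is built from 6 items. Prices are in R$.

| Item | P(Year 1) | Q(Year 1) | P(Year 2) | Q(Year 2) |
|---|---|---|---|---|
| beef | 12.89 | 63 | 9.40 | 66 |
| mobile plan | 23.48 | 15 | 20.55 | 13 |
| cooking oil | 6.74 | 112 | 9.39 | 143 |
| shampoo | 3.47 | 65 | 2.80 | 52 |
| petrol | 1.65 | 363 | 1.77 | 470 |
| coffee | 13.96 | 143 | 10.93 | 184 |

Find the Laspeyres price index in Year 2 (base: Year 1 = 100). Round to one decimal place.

91.6

Laspeyres price index uses base-period quantities as weights.
ΣP(Year 2)·Q(Year 1) = 9.40×63 + 20.55×15 + 9.39×112 + 2.80×65 + 1.77×363 + 10.93×143 = 592.2 + 308.25 + 1051.68 + 182 + 642.51 + 1562.99 = 4339.63
ΣP(Year 1)·Q(Year 1) = 12.89×63 + 23.48×15 + 6.74×112 + 3.47×65 + 1.65×363 + 13.96×143 = 812.07 + 352.2 + 754.88 + 225.55 + 598.95 + 1996.28 = 4739.93
Index = 4339.63 / 4739.93 × 100 = 91.5547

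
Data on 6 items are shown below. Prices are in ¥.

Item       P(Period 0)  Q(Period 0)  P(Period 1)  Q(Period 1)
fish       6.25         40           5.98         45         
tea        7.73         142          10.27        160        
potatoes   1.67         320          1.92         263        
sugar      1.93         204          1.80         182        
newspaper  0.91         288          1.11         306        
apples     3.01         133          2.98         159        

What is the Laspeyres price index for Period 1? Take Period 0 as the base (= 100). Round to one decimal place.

115.6

Laspeyres price index uses base-period quantities as weights.
ΣP(Period 1)·Q(Period 0) = 5.98×40 + 10.27×142 + 1.92×320 + 1.80×204 + 1.11×288 + 2.98×133 = 239.2 + 1458.34 + 614.4 + 367.2 + 319.68 + 396.34 = 3395.16
ΣP(Period 0)·Q(Period 0) = 6.25×40 + 7.73×142 + 1.67×320 + 1.93×204 + 0.91×288 + 3.01×133 = 250 + 1097.66 + 534.4 + 393.72 + 262.08 + 400.33 = 2938.19
Index = 3395.16 / 2938.19 × 100 = 115.5528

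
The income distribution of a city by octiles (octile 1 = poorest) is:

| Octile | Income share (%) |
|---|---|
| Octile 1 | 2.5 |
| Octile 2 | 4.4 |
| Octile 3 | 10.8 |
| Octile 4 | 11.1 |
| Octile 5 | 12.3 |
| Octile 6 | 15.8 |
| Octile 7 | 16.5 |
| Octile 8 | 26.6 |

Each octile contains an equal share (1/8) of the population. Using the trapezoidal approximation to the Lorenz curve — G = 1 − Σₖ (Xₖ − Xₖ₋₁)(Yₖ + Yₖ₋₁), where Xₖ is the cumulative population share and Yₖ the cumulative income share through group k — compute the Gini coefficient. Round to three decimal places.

Cumulative income shares Yₖ: 0.0250, 0.0690, 0.1770, 0.2880, 0.4110, 0.5690, 0.7340, 1.0000
Σ (Xₖ−Xₖ₋₁)(Yₖ+Yₖ₋₁) = (1/8)(0.0250+0.0000) + (1/8)(0.0690+0.0250) + (1/8)(0.1770+0.0690) + (1/8)(0.2880+0.1770) + (1/8)(0.4110+0.2880) + (1/8)(0.5690+0.4110) + (1/8)(0.7340+0.5690) + (1/8)(1.0000+0.7340)
  = 0.0031 + 0.0118 + 0.0308 + 0.0581 + 0.0874 + 0.1225 + 0.1629 + 0.2167 = 0.6933
G = 1 − 0.6933 = 0.3067

0.307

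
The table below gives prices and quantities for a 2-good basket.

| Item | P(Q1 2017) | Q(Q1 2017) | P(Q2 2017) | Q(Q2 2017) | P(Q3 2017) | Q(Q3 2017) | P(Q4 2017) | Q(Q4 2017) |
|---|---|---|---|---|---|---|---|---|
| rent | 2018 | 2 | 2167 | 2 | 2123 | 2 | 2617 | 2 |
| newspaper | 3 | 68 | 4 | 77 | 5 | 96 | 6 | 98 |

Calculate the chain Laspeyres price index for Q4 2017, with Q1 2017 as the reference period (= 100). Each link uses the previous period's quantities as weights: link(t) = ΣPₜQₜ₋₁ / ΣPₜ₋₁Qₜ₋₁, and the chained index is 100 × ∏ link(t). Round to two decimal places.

Link Q1 2017→Q2 2017:
ΣP(Q2 2017)Q(Q1 2017) = 2167×2 + 4×68 = 4334 + 272 = 4606
ΣP(Q1 2017)Q(Q1 2017) = 2018×2 + 3×68 = 4036 + 204 = 4240
link = 4606/4240 = 1.086321
Link Q2 2017→Q3 2017:
ΣP(Q3 2017)Q(Q2 2017) = 2123×2 + 5×77 = 4246 + 385 = 4631
ΣP(Q2 2017)Q(Q2 2017) = 2167×2 + 4×77 = 4334 + 308 = 4642
link = 4631/4642 = 0.997630
Link Q3 2017→Q4 2017:
ΣP(Q4 2017)Q(Q3 2017) = 2617×2 + 6×96 = 5234 + 576 = 5810
ΣP(Q3 2017)Q(Q3 2017) = 2123×2 + 5×96 = 4246 + 480 = 4726
link = 5810/4726 = 1.229369
Chained index = 100 × 1.086321 × 0.997630 × 1.229369 = 133.2325

133.23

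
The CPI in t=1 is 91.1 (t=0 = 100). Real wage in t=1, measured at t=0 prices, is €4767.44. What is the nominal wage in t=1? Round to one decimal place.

Nominal = Real × (Index/100) = 4767.44 × (91.1/100)
        = 4767.44 × 0.911 = 4343.1378

4343.1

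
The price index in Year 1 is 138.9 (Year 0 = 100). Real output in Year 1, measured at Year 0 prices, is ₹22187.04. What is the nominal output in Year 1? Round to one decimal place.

Nominal = Real × (Index/100) = 22187.04 × (138.9/100)
        = 22187.04 × 1.389 = 30817.7986

30817.8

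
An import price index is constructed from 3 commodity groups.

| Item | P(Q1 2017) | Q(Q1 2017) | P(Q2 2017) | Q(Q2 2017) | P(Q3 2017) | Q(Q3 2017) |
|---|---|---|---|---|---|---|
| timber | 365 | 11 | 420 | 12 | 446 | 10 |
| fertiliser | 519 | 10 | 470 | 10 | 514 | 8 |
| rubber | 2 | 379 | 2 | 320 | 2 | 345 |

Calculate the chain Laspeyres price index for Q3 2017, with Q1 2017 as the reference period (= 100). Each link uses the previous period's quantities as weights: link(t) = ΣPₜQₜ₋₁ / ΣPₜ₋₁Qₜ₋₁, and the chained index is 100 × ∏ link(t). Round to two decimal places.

108.48

Link Q1 2017→Q2 2017:
ΣP(Q2 2017)Q(Q1 2017) = 420×11 + 470×10 + 2×379 = 4620 + 4700 + 758 = 10078
ΣP(Q1 2017)Q(Q1 2017) = 365×11 + 519×10 + 2×379 = 4015 + 5190 + 758 = 9963
link = 10078/9963 = 1.011543
Link Q2 2017→Q3 2017:
ΣP(Q3 2017)Q(Q2 2017) = 446×12 + 514×10 + 2×320 = 5352 + 5140 + 640 = 11132
ΣP(Q2 2017)Q(Q2 2017) = 420×12 + 470×10 + 2×320 = 5040 + 4700 + 640 = 10380
link = 11132/10380 = 1.072447
Chained index = 100 × 1.011543 × 1.072447 = 108.4826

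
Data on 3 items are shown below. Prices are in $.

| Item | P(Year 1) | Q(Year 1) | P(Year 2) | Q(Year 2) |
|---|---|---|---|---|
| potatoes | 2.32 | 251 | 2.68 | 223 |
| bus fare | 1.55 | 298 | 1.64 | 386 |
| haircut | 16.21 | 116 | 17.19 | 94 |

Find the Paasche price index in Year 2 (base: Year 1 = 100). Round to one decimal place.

Paasche price index uses current-period quantities as weights.
ΣP(Year 2)·Q(Year 2) = 2.68×223 + 1.64×386 + 17.19×94 = 597.64 + 633.04 + 1615.86 = 2846.54
ΣP(Year 1)·Q(Year 2) = 2.32×223 + 1.55×386 + 16.21×94 = 517.36 + 598.3 + 1523.74 = 2639.4
Index = 2846.54 / 2639.4 × 100 = 107.8480

107.8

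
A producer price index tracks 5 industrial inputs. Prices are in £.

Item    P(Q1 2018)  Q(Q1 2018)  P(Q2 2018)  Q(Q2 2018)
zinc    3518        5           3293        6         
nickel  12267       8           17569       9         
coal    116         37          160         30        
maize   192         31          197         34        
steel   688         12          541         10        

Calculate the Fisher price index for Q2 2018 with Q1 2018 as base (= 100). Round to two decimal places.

131.02

Laspeyres component (base-period weights):
ΣP(Q2 2018)Q(Q1 2018) = 3293×5 + 17569×8 + 160×37 + 197×31 + 541×12 = 16465 + 140552 + 5920 + 6107 + 6492 = 175536
ΣP(Q1 2018)Q(Q1 2018) = 3518×5 + 12267×8 + 116×37 + 192×31 + 688×12 = 17590 + 98136 + 4292 + 5952 + 8256 = 134226
L = 175536 / 134226 × 100 = 130.7765
Paasche component (current-period weights):
ΣP(Q2 2018)Q(Q2 2018) = 3293×6 + 17569×9 + 160×30 + 197×34 + 541×10 = 19758 + 158121 + 4800 + 6698 + 5410 = 194787
ΣP(Q1 2018)Q(Q2 2018) = 3518×6 + 12267×9 + 116×30 + 192×34 + 688×10 = 21108 + 110403 + 3480 + 6528 + 6880 = 148399
P = 194787 / 148399 × 100 = 131.2590
Fisher = √(L × P) = √(130.7765 × 131.2590) = 131.0175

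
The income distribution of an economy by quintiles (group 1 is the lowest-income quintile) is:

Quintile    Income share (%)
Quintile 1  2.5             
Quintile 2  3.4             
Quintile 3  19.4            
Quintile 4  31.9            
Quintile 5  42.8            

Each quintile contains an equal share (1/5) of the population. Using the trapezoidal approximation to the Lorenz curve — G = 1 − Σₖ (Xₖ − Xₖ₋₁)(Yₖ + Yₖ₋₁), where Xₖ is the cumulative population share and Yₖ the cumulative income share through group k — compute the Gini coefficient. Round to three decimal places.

0.436

Cumulative income shares Yₖ: 0.0250, 0.0590, 0.2530, 0.5720, 1.0000
Σ (Xₖ−Xₖ₋₁)(Yₖ+Yₖ₋₁) = (1/5)(0.0250+0.0000) + (1/5)(0.0590+0.0250) + (1/5)(0.2530+0.0590) + (1/5)(0.5720+0.2530) + (1/5)(1.0000+0.5720)
  = 0.0050 + 0.0168 + 0.0624 + 0.1650 + 0.3144 = 0.5636
G = 1 − 0.5636 = 0.4364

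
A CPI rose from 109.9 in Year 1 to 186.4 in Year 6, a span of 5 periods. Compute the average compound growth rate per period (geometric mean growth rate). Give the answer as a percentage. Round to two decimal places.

11.14%

Growth factor = (186.4/109.9)^(1/5) = (1.696087)^(1/5) = 1.111449
Growth rate = 1.111449 − 1 = 0.111449 = 11.1449%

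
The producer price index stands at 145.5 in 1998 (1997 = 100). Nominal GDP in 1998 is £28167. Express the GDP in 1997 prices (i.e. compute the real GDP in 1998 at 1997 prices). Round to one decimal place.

Real = Nominal ÷ (Index/100) = 28167 ÷ (145.5/100)
     = 28167 ÷ 1.455 = 19358.7629

19358.8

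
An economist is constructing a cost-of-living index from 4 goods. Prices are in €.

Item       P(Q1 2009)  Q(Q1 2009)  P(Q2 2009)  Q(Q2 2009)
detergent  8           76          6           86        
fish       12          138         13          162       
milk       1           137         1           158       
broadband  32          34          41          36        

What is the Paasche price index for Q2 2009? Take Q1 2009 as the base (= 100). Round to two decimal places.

Paasche price index uses current-period quantities as weights.
ΣP(Q2 2009)·Q(Q2 2009) = 6×86 + 13×162 + 1×158 + 41×36 = 516 + 2106 + 158 + 1476 = 4256
ΣP(Q1 2009)·Q(Q2 2009) = 8×86 + 12×162 + 1×158 + 32×36 = 688 + 1944 + 158 + 1152 = 3942
Index = 4256 / 3942 × 100 = 107.9655

107.97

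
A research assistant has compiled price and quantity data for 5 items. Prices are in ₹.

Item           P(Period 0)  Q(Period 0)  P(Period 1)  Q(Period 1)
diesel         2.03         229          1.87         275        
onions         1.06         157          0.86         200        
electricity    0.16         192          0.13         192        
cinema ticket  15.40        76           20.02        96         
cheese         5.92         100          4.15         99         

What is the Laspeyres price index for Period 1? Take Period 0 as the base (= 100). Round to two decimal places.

104.14

Laspeyres price index uses base-period quantities as weights.
ΣP(Period 1)·Q(Period 0) = 1.87×229 + 0.86×157 + 0.13×192 + 20.02×76 + 4.15×100 = 428.23 + 135.02 + 24.96 + 1521.52 + 415 = 2524.73
ΣP(Period 0)·Q(Period 0) = 2.03×229 + 1.06×157 + 0.16×192 + 15.40×76 + 5.92×100 = 464.87 + 166.42 + 30.72 + 1170.4 + 592 = 2424.41
Index = 2524.73 / 2424.41 × 100 = 104.1379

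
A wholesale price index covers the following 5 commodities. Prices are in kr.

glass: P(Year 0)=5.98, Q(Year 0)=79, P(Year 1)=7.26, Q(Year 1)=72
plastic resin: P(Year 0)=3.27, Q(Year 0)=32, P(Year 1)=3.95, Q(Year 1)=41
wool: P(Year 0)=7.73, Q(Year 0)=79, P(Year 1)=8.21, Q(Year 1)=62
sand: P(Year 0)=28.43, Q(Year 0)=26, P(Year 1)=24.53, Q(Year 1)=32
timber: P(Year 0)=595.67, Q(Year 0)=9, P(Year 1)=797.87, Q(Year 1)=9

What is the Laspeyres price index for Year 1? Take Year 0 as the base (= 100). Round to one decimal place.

Laspeyres price index uses base-period quantities as weights.
ΣP(Year 1)·Q(Year 0) = 7.26×79 + 3.95×32 + 8.21×79 + 24.53×26 + 797.87×9 = 573.54 + 126.4 + 648.59 + 637.78 + 7180.83 = 9167.14
ΣP(Year 0)·Q(Year 0) = 5.98×79 + 3.27×32 + 7.73×79 + 28.43×26 + 595.67×9 = 472.42 + 104.64 + 610.67 + 739.18 + 5361.03 = 7287.94
Index = 9167.14 / 7287.94 × 100 = 125.7851

125.8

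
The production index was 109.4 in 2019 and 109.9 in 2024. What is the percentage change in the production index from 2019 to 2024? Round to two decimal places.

Change = (109.9 − 109.4) / 109.4 × 100
       = 0.5 / 109.4 × 100 = 0.4570%

0.46%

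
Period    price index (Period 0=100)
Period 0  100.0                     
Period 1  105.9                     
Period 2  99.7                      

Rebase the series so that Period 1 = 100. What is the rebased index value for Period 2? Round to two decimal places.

Rebased(Period 2) = 99.7 / 105.9 × 100 = 94.1454

94.15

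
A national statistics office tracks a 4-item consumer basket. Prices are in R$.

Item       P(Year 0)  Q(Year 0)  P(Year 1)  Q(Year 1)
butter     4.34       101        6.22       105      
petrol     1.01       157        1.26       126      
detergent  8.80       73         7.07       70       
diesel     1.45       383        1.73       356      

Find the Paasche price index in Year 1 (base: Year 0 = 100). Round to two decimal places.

112.10

Paasche price index uses current-period quantities as weights.
ΣP(Year 1)·Q(Year 1) = 6.22×105 + 1.26×126 + 7.07×70 + 1.73×356 = 653.1 + 158.76 + 494.9 + 615.88 = 1922.64
ΣP(Year 0)·Q(Year 1) = 4.34×105 + 1.01×126 + 8.80×70 + 1.45×356 = 455.7 + 127.26 + 616 + 516.2 = 1715.16
Index = 1922.64 / 1715.16 × 100 = 112.0968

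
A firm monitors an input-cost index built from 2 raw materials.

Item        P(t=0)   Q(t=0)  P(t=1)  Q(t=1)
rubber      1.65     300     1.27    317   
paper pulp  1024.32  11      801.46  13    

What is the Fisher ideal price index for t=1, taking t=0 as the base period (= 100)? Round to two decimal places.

Laspeyres component (base-period weights):
ΣP(t=1)Q(t=0) = 1.27×300 + 801.46×11 = 381 + 8816.06 = 9197.06
ΣP(t=0)Q(t=0) = 1.65×300 + 1024.32×11 = 495 + 11267.52 = 11762.52
L = 9197.06 / 11762.52 × 100 = 78.1895
Paasche component (current-period weights):
ΣP(t=1)Q(t=1) = 1.27×317 + 801.46×13 = 402.59 + 10418.98 = 10821.57
ΣP(t=0)Q(t=1) = 1.65×317 + 1024.32×13 = 523.05 + 13316.16 = 13839.21
P = 10821.57 / 13839.21 × 100 = 78.1950
Fisher = √(L × P) = √(78.1895 × 78.1950) = 78.1923

78.19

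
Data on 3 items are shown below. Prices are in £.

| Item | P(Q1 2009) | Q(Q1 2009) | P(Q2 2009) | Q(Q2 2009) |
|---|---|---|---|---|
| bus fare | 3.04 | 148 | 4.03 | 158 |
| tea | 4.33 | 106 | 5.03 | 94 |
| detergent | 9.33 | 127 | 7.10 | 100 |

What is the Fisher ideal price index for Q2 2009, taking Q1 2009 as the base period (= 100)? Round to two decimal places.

98.48

Laspeyres component (base-period weights):
ΣP(Q2 2009)Q(Q1 2009) = 4.03×148 + 5.03×106 + 7.10×127 = 596.44 + 533.18 + 901.7 = 2031.32
ΣP(Q1 2009)Q(Q1 2009) = 3.04×148 + 4.33×106 + 9.33×127 = 449.92 + 458.98 + 1184.91 = 2093.81
L = 2031.32 / 2093.81 × 100 = 97.0155
Paasche component (current-period weights):
ΣP(Q2 2009)Q(Q2 2009) = 4.03×158 + 5.03×94 + 7.10×100 = 636.74 + 472.82 + 710 = 1819.56
ΣP(Q1 2009)Q(Q2 2009) = 3.04×158 + 4.33×94 + 9.33×100 = 480.32 + 407.02 + 933 = 1820.34
P = 1819.56 / 1820.34 × 100 = 99.9572
Fisher = √(L × P) = √(97.0155 × 99.9572) = 98.4753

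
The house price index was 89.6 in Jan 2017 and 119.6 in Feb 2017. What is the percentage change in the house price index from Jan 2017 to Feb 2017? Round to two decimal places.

33.48%

Change = (119.6 − 89.6) / 89.6 × 100
       = 30.0 / 89.6 × 100 = 33.4821%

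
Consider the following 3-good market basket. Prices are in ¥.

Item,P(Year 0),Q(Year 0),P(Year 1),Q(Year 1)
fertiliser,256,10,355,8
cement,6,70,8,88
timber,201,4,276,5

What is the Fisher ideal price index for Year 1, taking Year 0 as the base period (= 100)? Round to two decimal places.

Laspeyres component (base-period weights):
ΣP(Year 1)Q(Year 0) = 355×10 + 8×70 + 276×4 = 3550 + 560 + 1104 = 5214
ΣP(Year 0)Q(Year 0) = 256×10 + 6×70 + 201×4 = 2560 + 420 + 804 = 3784
L = 5214 / 3784 × 100 = 137.7907
Paasche component (current-period weights):
ΣP(Year 1)Q(Year 1) = 355×8 + 8×88 + 276×5 = 2840 + 704 + 1380 = 4924
ΣP(Year 0)Q(Year 1) = 256×8 + 6×88 + 201×5 = 2048 + 528 + 1005 = 3581
P = 4924 / 3581 × 100 = 137.5035
Fisher = √(L × P) = √(137.7907 × 137.5035) = 137.6470

137.65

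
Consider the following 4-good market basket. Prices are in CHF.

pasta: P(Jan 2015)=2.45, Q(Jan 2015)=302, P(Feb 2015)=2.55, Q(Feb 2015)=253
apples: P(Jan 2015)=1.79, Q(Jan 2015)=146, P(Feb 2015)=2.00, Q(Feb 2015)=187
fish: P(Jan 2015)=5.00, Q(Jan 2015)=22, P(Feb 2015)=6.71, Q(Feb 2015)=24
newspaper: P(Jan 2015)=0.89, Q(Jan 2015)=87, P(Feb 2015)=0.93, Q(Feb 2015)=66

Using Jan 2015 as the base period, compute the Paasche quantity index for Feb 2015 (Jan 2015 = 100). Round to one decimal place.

Paasche quantity index uses current-period prices as weights.
ΣP(Feb 2015)·Q(Feb 2015) = 2.55×253 + 2.00×187 + 6.71×24 + 0.93×66 = 645.15 + 374 + 161.04 + 61.38 = 1241.57
ΣP(Feb 2015)·Q(Jan 2015) = 2.55×302 + 2.00×146 + 6.71×22 + 0.93×87 = 770.1 + 292 + 147.62 + 80.91 = 1290.63
Index = 1241.57 / 1290.63 × 100 = 96.1988

96.2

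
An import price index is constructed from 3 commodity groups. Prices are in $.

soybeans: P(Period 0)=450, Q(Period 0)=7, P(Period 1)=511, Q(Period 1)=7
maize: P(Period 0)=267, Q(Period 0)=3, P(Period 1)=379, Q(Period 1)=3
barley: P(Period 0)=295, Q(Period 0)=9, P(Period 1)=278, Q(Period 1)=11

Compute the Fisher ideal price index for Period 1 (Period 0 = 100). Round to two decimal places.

Laspeyres component (base-period weights):
ΣP(Period 1)Q(Period 0) = 511×7 + 379×3 + 278×9 = 3577 + 1137 + 2502 = 7216
ΣP(Period 0)Q(Period 0) = 450×7 + 267×3 + 295×9 = 3150 + 801 + 2655 = 6606
L = 7216 / 6606 × 100 = 109.2340
Paasche component (current-period weights):
ΣP(Period 1)Q(Period 1) = 511×7 + 379×3 + 278×11 = 3577 + 1137 + 3058 = 7772
ΣP(Period 0)Q(Period 1) = 450×7 + 267×3 + 295×11 = 3150 + 801 + 3245 = 7196
P = 7772 / 7196 × 100 = 108.0044
Fisher = √(L × P) = √(109.2340 × 108.0044) = 108.6175

108.62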